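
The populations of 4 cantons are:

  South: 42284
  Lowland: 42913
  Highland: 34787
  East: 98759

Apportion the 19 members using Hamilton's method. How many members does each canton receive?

South 4, Lowland 4, Highland 3, East 8

Total 218743; standard divisor 218743/19 ≈ 11512.789.
Standard quotas: South 3.6728, Lowland 3.7274, Highland 3.0216, East 8.5782.
Lower quotas: South 3, Lowland 3, Highland 3, East 8 (sum 17, leaving 2 seats).
Remainders in descending order: Lowland 0.7274, South 0.6728, East 0.5782, Highland 0.0216.
Largest remainders: Lowland, South receive the extra seats.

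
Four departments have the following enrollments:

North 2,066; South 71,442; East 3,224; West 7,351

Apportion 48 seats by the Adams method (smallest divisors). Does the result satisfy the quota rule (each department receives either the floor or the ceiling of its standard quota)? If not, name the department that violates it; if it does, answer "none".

Standard quotas: North 1.179, South 40.784, East 1.840, West 4.196.
Adams allocation: North 2, South 39, East 2, West 5.
South has quota 40.784 (lower 40, upper 41) but receives 39 — outside the quota interval.

South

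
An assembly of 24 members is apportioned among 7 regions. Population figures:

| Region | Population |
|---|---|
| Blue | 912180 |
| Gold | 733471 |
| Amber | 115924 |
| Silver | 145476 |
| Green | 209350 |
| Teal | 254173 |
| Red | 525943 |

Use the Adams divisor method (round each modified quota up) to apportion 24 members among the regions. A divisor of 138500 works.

Blue 7, Gold 6, Amber 1, Silver 2, Green 2, Teal 2, Red 4

With modified divisor 138500: modified quotas Blue 6.586, Gold 5.296, Amber 0.837, Silver 1.050, Green 1.512, Teal 1.835, Red 3.797.
Rounding up: Blue 7, Gold 6, Amber 1, Silver 2, Green 2, Teal 2, Red 4 (total 24).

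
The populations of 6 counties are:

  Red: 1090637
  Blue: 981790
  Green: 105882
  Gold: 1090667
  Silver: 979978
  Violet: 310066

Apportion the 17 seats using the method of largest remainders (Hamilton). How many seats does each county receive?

The standard divisor is 4559020/17 ≈ 268177.647.
Standard quotas: Red 4.0668, Blue 3.6610, Green 0.3948, Gold 4.0670, Silver 3.6542, Violet 1.1562.
Lower quotas: Red 4, Blue 3, Green 0, Gold 4, Silver 3, Violet 1 (sum 15, leaving 2 seats).
Remainders in descending order: Blue 0.6610, Silver 0.6542, Green 0.3948, Violet 0.1562, Gold 0.0670, Red 0.0668.
The surplus seats go to Blue, Silver.

Red 4, Blue 4, Green 0, Gold 4, Silver 4, Violet 1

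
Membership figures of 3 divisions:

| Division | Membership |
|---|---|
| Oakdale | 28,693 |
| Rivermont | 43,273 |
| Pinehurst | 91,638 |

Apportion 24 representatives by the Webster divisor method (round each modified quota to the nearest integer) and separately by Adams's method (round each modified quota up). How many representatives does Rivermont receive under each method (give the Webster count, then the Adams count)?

Webster: Oakdale 4, Rivermont 6, Pinehurst 14.
Adams: Oakdale 4, Rivermont 7, Pinehurst 13.
Rivermont gets 6 under Webster and 7 under Adams.

6 and 7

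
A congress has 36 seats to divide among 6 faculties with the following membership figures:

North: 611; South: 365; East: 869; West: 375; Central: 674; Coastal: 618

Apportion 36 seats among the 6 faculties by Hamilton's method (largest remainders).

Total 3512; standard divisor 3512/36 ≈ 97.556.
Standard quotas: North 6.263, South 3.741, East 8.908, West 3.844, Central 6.909, Coastal 6.335.
Lower quotas: North 6, South 3, East 8, West 3, Central 6, Coastal 6 (sum 32, leaving 4 seats).
Remainders in descending order: Central 0.909, East 0.908, West 0.844, South 0.741, Coastal 0.335, North 0.263.
The surplus seats go to Central, East, West, South.

North 6, South 4, East 9, West 4, Central 7, Coastal 6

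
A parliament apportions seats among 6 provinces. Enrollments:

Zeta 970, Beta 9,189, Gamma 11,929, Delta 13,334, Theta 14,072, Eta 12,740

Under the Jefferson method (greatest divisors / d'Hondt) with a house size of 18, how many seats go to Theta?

Standard divisor 62234/18 ≈ 3457.444; standard quotas: Zeta 0.281, Beta 2.658, Gamma 3.450, Delta 3.857, Theta 4.070, Eta 3.685.
Rounding down gives 0, 2, 3, 3, 4, 3 = 15 seats, so the divisor must be adjusted.
With modified divisor 3000: modified quotas Zeta 0.323, Beta 3.063, Gamma 3.976, Delta 4.445, Theta 4.691, Eta 4.247.
Rounding down: Zeta 0, Beta 3, Gamma 3, Delta 4, Theta 4, Eta 4 (total 18).
Theta receives 4.

4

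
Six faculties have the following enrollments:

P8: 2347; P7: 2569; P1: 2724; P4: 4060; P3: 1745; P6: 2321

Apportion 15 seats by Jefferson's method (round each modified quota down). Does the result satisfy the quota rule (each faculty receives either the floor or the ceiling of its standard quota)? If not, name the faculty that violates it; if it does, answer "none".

none

Standard quotas: P8 2.233, P7 2.444, P1 2.592, P4 3.863, P3 1.660, P6 2.208.
Jefferson allocation: P8 2, P7 2, P1 3, P4 4, P3 2, P6 2.
Every allocation lies between the lower and upper quota.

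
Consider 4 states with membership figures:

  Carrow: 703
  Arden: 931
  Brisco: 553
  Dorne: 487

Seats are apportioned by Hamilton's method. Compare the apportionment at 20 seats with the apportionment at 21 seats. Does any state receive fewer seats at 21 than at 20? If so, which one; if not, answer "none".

none

At 20 seats: Carrow 5, Arden 7, Brisco 4, Dorne 4.
At 21 seats: Carrow 6, Arden 7, Brisco 4, Dorne 4.
No state's allocation decreased.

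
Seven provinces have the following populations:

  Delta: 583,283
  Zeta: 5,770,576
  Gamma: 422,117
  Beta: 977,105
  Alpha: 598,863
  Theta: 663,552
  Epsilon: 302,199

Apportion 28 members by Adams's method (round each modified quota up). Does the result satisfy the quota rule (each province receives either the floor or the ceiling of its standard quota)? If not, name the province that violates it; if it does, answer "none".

Zeta

Standard quotas: Delta 1.753, Zeta 17.341, Gamma 1.268, Beta 2.936, Alpha 1.800, Theta 1.994, Epsilon 0.908.
Adams allocation: Delta 2, Zeta 16, Gamma 2, Beta 3, Alpha 2, Theta 2, Epsilon 1.
Zeta has quota 17.341 (lower 17, upper 18) but receives 16 — outside the quota interval.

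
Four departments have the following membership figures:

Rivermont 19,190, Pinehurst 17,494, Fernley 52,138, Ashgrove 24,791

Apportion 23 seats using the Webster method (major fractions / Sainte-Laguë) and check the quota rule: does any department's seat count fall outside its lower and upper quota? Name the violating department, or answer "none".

Standard quotas: Rivermont 3.885, Pinehurst 3.542, Fernley 10.555, Ashgrove 5.019.
Webster allocation: Rivermont 4, Pinehurst 4, Fernley 10, Ashgrove 5.
Every allocation lies between the lower and upper quota.

none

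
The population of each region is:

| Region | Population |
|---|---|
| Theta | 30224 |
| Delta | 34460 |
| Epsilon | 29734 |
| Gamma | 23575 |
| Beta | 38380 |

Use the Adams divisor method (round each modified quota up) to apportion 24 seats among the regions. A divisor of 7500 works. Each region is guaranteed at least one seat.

With modified divisor 7500: modified quotas Theta 4.030, Delta 4.595, Epsilon 3.965, Gamma 3.143, Beta 5.117.
Rounding up: Theta 5, Delta 5, Epsilon 4, Gamma 4, Beta 6 (total 24).

Theta 5, Delta 5, Epsilon 4, Gamma 4, Beta 6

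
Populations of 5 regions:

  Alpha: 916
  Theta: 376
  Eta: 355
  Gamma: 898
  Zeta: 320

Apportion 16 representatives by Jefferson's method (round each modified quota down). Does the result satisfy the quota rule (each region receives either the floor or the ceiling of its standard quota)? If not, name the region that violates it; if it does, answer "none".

none

Standard quotas: Alpha 5.116, Theta 2.100, Eta 1.983, Gamma 5.015, Zeta 1.787.
Jefferson allocation: Alpha 5, Theta 2, Eta 2, Gamma 5, Zeta 2.
Every allocation lies between the lower and upper quota.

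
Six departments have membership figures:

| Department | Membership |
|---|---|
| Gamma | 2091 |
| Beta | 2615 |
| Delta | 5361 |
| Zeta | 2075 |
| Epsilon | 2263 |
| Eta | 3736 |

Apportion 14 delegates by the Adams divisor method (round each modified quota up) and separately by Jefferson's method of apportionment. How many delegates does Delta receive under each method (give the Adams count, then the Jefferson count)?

Adams: Gamma 2, Beta 2, Delta 3, Zeta 2, Epsilon 2, Eta 3.
Jefferson: Gamma 1, Beta 2, Delta 5, Zeta 1, Epsilon 2, Eta 3.
Delta gets 3 under Adams and 5 under Jefferson.

3 and 5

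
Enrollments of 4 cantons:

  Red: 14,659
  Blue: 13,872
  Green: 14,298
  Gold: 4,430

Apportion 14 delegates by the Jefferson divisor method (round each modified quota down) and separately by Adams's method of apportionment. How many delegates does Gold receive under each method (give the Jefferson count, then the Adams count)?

1 and 2

Jefferson: Red 5, Blue 4, Green 4, Gold 1.
Adams: Red 4, Blue 4, Green 4, Gold 2.
Gold gets 1 under Jefferson and 2 under Adams.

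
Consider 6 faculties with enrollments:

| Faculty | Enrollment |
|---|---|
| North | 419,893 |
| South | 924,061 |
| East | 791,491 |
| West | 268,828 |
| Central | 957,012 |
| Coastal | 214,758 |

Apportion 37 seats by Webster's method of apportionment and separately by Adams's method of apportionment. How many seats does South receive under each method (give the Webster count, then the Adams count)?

10 and 9

Webster: North 4, South 10, East 8, West 3, Central 10, Coastal 2.
Adams: North 4, South 9, East 8, West 3, Central 10, Coastal 3.
South gets 10 under Webster and 9 under Adams.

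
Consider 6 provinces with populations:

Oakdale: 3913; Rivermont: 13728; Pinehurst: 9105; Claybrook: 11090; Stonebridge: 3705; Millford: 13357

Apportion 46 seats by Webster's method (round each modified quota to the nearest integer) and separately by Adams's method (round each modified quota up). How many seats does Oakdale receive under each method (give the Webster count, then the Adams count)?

Webster: Oakdale 3, Rivermont 12, Pinehurst 8, Claybrook 9, Stonebridge 3, Millford 11.
Adams: Oakdale 4, Rivermont 11, Pinehurst 8, Claybrook 9, Stonebridge 3, Millford 11.
Oakdale gets 3 under Webster and 4 under Adams.

3 and 4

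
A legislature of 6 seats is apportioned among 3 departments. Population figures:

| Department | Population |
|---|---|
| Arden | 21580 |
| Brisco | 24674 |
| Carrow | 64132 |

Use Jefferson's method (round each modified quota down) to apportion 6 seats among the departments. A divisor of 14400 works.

Arden 1, Brisco 1, Carrow 4

With modified divisor 14400: modified quotas Arden 1.499, Brisco 1.713, Carrow 4.454.
Rounding down: Arden 1, Brisco 1, Carrow 4 (total 6).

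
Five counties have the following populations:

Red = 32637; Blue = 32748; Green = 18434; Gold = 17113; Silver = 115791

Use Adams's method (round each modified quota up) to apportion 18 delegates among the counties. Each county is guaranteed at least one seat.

Red 3, Blue 3, Green 2, Gold 2, Silver 8

Standard divisor 216723/18 ≈ 12040.167; standard quotas: Red 2.711, Blue 2.720, Green 1.531, Gold 1.421, Silver 9.617.
Rounding up gives 3, 3, 2, 2, 10 = 20 seats, so the divisor must be adjusted.
With modified divisor 15400: modified quotas Red 2.119, Blue 2.126, Green 1.197, Gold 1.111, Silver 7.519.
Rounding up: Red 3, Blue 3, Green 2, Gold 2, Silver 8 (total 18).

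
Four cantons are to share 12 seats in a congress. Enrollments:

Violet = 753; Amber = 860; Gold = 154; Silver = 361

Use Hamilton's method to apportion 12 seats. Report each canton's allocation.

Violet 4, Amber 5, Gold 1, Silver 2

The standard divisor is 2128/12 ≈ 177.333.
Standard quotas: Violet 4.246, Amber 4.850, Gold 0.868, Silver 2.036.
Lower quotas: Violet 4, Amber 4, Gold 0, Silver 2 (sum 10, leaving 2 seats).
Remainders in descending order: Gold 0.868, Amber 0.850, Violet 0.246, Silver 0.036.
Largest remainders: Gold, Amber receive the extra seats.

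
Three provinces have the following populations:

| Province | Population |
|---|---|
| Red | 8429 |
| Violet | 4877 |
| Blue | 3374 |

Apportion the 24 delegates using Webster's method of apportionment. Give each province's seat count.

Red 12, Violet 7, Blue 5

Standard divisor 16680/24 ≈ 695; standard quotas: Red 12.128, Violet 7.017, Blue 4.855.
Rounding to the nearest integer gives Red 12, Violet 7, Blue 5 — total 24, matching the house size, so no adjustment is needed.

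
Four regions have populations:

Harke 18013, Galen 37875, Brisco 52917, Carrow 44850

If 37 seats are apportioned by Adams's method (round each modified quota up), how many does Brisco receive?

12

Standard divisor 153655/37 ≈ 4152.838; standard quotas: Harke 4.338, Galen 9.120, Brisco 12.742, Carrow 10.800.
Rounding up gives 5, 10, 13, 11 = 39 seats, so the divisor must be adjusted.
With modified divisor 4450: modified quotas Harke 4.048, Galen 8.511, Brisco 11.891, Carrow 10.079.
Rounding up: Harke 5, Galen 9, Brisco 12, Carrow 11 (total 37).
Brisco receives 12.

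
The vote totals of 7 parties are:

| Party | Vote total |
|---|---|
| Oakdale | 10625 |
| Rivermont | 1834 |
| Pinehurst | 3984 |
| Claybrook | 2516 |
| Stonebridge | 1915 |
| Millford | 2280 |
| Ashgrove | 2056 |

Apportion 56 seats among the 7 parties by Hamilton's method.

Standard divisor: 25210 ÷ 56 ≈ 450.179.
Standard quotas: Oakdale 23.6017, Rivermont 4.0739, Pinehurst 8.8498, Claybrook 5.5889, Stonebridge 4.2539, Millford 5.0647, Ashgrove 4.5671.
Lower quotas: Oakdale 23, Rivermont 4, Pinehurst 8, Claybrook 5, Stonebridge 4, Millford 5, Ashgrove 4 (sum 53, leaving 3 seats).
Remainders in descending order: Pinehurst 0.8498, Oakdale 0.6017, Claybrook 0.5889, Ashgrove 0.5671, Stonebridge 0.2539, Rivermont 0.0739, Millford 0.0647.
Largest remainders: Pinehurst, Oakdale, Claybrook receive the extra seats.

Oakdale: 24; Rivermont: 4; Pinehurst: 9; Claybrook: 6; Stonebridge: 4; Millford: 5; Ashgrove: 4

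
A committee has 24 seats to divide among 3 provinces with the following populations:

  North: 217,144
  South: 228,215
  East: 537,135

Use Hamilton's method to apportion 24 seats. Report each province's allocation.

The standard divisor is 982494/24 ≈ 40937.25.
Standard quotas: North 5.3043, South 5.5748, East 13.1209.
Lower quotas: North 5, South 5, East 13 (sum 23, leaving 1 seat).
Remainders in descending order: South 0.5748, North 0.3043, East 0.1209.
The surplus seat goes to South.

North 5, South 6, East 13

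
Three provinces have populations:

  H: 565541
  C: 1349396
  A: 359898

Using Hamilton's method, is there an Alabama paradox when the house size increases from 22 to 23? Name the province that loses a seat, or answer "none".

At 22 seats: H 5, C 13, A 4.
At 23 seats: H 6, C 14, A 3.
A drops from 4 to 3.

A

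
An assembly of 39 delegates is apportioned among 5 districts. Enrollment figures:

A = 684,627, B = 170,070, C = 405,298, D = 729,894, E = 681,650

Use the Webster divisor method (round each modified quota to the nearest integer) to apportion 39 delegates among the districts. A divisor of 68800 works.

With modified divisor 68800: modified quotas A 9.951, B 2.472, C 5.891, D 10.609, E 9.908.
Rounding to the nearest integer: A 10, B 2, C 6, D 11, E 10 (total 39).

A 10; B 2; C 6; D 11; E 10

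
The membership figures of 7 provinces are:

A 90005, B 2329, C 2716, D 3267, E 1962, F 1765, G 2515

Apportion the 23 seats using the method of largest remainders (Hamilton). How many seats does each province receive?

Total 104559; standard divisor 104559/23 ≈ 4546.043.
Standard quotas: A 19.7985, B 0.5123, C 0.5974, D 0.7186, E 0.4316, F 0.3882, G 0.5532.
Lower quotas: A 19, B 0, C 0, D 0, E 0, F 0, G 0 (sum 19, leaving 4 seats).
Remainders in descending order: A 0.7985, D 0.7186, C 0.5974, G 0.5532, B 0.5123, E 0.4316, F 0.3882.
Largest remainders: A, D, C, G receive the extra seats.

A=20, B=0, C=1, D=1, E=0, F=0, G=1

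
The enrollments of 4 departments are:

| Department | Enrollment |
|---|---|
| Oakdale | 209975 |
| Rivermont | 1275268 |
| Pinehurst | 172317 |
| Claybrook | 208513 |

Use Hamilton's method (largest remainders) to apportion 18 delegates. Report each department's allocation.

The standard divisor is 1866073/18 ≈ 103670.722.
Standard quotas: Oakdale 2.0254, Rivermont 12.3011, Pinehurst 1.6622, Claybrook 2.0113.
Lower quotas: Oakdale 2, Rivermont 12, Pinehurst 1, Claybrook 2 (sum 17, leaving 1 seat).
Remainders in descending order: Pinehurst 0.6622, Rivermont 0.3011, Oakdale 0.0254, Claybrook 0.0113.
Largest remainder: Pinehurst receives the extra seat.

Oakdale 2, Rivermont 12, Pinehurst 2, Claybrook 2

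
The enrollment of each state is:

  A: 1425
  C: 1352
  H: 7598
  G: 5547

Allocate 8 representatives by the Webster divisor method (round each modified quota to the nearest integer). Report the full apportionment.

A: 1; C: 1; H: 3; G: 3

Standard divisor 15922/8 ≈ 1990.25; standard quotas: A 0.716, C 0.679, H 3.818, G 2.787.
Rounding to the nearest integer gives 1, 1, 4, 3 = 9 seats, so the divisor must be adjusted.
With modified divisor 2200: modified quotas A 0.648, C 0.615, H 3.454, G 2.521.
Rounding to the nearest integer: A 1, C 1, H 3, G 3 (total 8).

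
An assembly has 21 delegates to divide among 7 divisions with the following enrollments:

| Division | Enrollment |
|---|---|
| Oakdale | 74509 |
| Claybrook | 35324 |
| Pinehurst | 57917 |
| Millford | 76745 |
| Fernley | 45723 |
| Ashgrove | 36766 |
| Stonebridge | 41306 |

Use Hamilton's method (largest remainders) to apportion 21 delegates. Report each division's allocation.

Total 368290; standard divisor 368290/21 ≈ 17537.619.
Standard quotas: Oakdale 4.2485, Claybrook 2.0142, Pinehurst 3.3024, Millford 4.3760, Fernley 2.6071, Ashgrove 2.0964, Stonebridge 2.3553.
Lower quotas: Oakdale 4, Claybrook 2, Pinehurst 3, Millford 4, Fernley 2, Ashgrove 2, Stonebridge 2 (sum 19, leaving 2 seats).
Remainders in descending order: Fernley 0.6071, Millford 0.3760, Stonebridge 0.3553, Pinehurst 0.3024, Oakdale 0.2485, Ashgrove 0.0964, Claybrook 0.0142.
Largest remainders: Fernley, Millford receive the extra seats.

Oakdale 4, Claybrook 2, Pinehurst 3, Millford 5, Fernley 3, Ashgrove 2, Stonebridge 2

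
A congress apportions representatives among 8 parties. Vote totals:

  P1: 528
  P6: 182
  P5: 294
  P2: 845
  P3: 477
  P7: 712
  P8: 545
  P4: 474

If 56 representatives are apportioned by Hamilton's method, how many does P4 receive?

Total 4057; standard divisor 4057/56 ≈ 72.446.
Standard quotas: P1 7.288, P6 2.512, P5 4.058, P2 11.664, P3 6.584, P7 9.828, P8 7.523, P4 6.543.
Lower quotas: P1 7, P6 2, P5 4, P2 11, P3 6, P7 9, P8 7, P4 6 (sum 52, leaving 4 seats).
Remainders in descending order: P7 0.828, P2 0.664, P3 0.584, P4 0.543, P8 0.523, P6 0.512, P1 0.288, P5 0.058.
Largest remainders: P7, P2, P3, P4 receive the extra seats.
P4 receives 7.

7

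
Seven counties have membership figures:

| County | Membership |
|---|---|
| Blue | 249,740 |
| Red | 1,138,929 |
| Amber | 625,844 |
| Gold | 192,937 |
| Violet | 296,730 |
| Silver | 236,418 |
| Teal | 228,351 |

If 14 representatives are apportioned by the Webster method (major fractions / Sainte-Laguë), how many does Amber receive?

Standard divisor 2968949/14 ≈ 212067.786; standard quotas: Blue 1.178, Red 5.371, Amber 2.951, Gold 0.910, Violet 1.399, Silver 1.115, Teal 1.077.
Rounding to the nearest integer gives 1, 5, 3, 1, 1, 1, 1 = 13 seats, so the divisor must be adjusted.
With modified divisor 202400: modified quotas Blue 1.234, Red 5.627, Amber 3.092, Gold 0.953, Violet 1.466, Silver 1.168, Teal 1.128.
Rounding to the nearest integer: Blue 1, Red 6, Amber 3, Gold 1, Violet 1, Silver 1, Teal 1 (total 14).
Amber receives 3.

3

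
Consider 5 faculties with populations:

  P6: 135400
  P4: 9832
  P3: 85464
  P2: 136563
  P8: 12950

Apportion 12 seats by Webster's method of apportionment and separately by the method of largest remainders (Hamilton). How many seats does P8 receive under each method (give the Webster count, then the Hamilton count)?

Webster: P6 4, P4 0, P3 3, P2 5, P8 0.
Hamilton: P6 4, P4 0, P3 3, P2 4, P8 1.
P8 gets 0 under Webster and 1 under Hamilton.

0 and 1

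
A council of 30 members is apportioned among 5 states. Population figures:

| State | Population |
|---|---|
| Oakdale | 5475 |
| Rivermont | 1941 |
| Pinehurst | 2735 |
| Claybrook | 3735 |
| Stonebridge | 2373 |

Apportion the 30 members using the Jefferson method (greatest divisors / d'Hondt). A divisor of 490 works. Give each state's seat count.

Oakdale 11, Rivermont 3, Pinehurst 5, Claybrook 7, Stonebridge 4

With modified divisor 490: modified quotas Oakdale 11.173, Rivermont 3.961, Pinehurst 5.582, Claybrook 7.622, Stonebridge 4.843.
Rounding down: Oakdale 11, Rivermont 3, Pinehurst 5, Claybrook 7, Stonebridge 4 (total 30).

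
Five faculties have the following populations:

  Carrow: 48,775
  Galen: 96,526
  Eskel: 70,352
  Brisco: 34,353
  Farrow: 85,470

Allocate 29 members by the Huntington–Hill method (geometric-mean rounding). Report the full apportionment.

With divisor 11399: modified quotas Carrow 4.279, Galen 8.468, Eskel 6.172, Brisco 3.014, Farrow 7.498.
Geometric-mean thresholds: Carrow √(4·5)=4.472, Galen √(8·9)=8.485, Eskel √(6·7)=6.481, Brisco √(3·4)=3.464, Farrow √(7·8)=7.483.
Each quota rounded against its threshold gives Carrow 4, Galen 8, Eskel 6, Brisco 3, Farrow 8 (total 29).

Carrow: 4; Galen: 8; Eskel: 6; Brisco: 3; Farrow: 8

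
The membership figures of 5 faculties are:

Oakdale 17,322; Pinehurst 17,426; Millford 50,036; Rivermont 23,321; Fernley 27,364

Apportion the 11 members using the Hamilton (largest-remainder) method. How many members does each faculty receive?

Oakdale=1; Pinehurst=2; Millford=4; Rivermont=2; Fernley=2

Standard divisor: 135469 ÷ 11 ≈ 12315.364.
Standard quotas: Oakdale 1.4065, Pinehurst 1.4150, Millford 4.0629, Rivermont 1.8937, Fernley 2.2219.
Lower quotas: Oakdale 1, Pinehurst 1, Millford 4, Rivermont 1, Fernley 2 (sum 9, leaving 2 seats).
Remainders in descending order: Rivermont 0.8937, Pinehurst 0.4150, Oakdale 0.4065, Fernley 0.2219, Millford 0.0629.
Largest remainders: Rivermont, Pinehurst receive the extra seats.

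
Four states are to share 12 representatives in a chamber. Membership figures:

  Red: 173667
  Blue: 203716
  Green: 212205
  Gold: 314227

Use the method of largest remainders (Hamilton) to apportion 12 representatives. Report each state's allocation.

Standard divisor: 903815 ÷ 12 ≈ 75317.917.
Standard quotas: Red 2.3058, Blue 2.7047, Green 2.8175, Gold 4.1720.
Lower quotas: Red 2, Blue 2, Green 2, Gold 4 (sum 10, leaving 2 seats).
Remainders in descending order: Green 0.8175, Blue 0.7047, Red 0.3058, Gold 0.1720.
The surplus seats go to Green, Blue.

Red 2, Blue 3, Green 3, Gold 4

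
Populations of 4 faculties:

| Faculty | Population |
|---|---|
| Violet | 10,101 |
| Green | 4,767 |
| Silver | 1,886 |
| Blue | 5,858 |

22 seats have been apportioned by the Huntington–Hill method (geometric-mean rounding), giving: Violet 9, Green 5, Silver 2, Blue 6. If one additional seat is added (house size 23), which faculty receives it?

Priority for the next seat is population ÷ (√(s·(s+1))).
Priorities: Violet 1064.739, Green 870.331, Silver 769.956, Blue 903.909.
Highest priority: Violet.

Violet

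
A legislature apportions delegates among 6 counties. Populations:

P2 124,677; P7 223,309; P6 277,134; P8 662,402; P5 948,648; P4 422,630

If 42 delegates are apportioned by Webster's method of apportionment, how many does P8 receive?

10

Standard divisor 2658800/42 ≈ 63304.762; standard quotas: P2 1.969, P7 3.528, P6 4.378, P8 10.464, P5 14.985, P4 6.676.
Rounding to the nearest integer gives P2 2, P7 4, P6 4, P8 10, P5 15, P4 7 — total 42, matching the house size, so no adjustment is needed.
P8 receives 10.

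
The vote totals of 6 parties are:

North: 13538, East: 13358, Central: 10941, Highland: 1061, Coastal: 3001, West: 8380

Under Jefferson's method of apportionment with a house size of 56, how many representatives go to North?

16

Standard divisor 50279/56 ≈ 897.839; standard quotas: North 15.078, East 14.878, Central 12.186, Highland 1.182, Coastal 3.342, West 9.334.
Rounding down gives 15, 14, 12, 1, 3, 9 = 54 seats, so the divisor must be adjusted.
With modified divisor 844: modified quotas North 16.040, East 15.827, Central 12.963, Highland 1.257, Coastal 3.556, West 9.929.
Rounding down: North 16, East 15, Central 12, Highland 1, Coastal 3, West 9 (total 56).
North receives 16.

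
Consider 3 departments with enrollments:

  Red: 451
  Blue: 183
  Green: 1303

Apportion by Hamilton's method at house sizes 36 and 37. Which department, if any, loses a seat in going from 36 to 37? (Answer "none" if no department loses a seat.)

Blue

At 36 seats: Red 8, Blue 4, Green 24.
At 37 seats: Red 9, Blue 3, Green 25.
Blue drops from 4 to 3.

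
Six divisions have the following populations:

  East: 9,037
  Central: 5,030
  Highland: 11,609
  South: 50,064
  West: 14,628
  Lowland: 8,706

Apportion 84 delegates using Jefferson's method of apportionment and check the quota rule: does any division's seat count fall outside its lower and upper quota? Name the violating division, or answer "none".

South

Standard quotas: East 7.662, Central 4.265, Highland 9.843, South 42.447, West 12.402, Lowland 7.381.
Jefferson allocation: East 7, Central 4, Highland 10, South 44, West 12, Lowland 7.
South has quota 42.447 (lower 42, upper 43) but receives 44 — outside the quota interval.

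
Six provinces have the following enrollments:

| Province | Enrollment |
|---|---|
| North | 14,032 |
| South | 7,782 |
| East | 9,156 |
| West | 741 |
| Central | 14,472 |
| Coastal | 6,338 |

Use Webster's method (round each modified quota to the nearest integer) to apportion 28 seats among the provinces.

Standard divisor 52521/28 ≈ 1875.75; standard quotas: North 7.481, South 4.149, East 4.881, West 0.395, Central 7.715, Coastal 3.379.
Rounding to the nearest integer gives 7, 4, 5, 0, 8, 3 = 27 seats, so the divisor must be adjusted.
With modified divisor 1840: modified quotas North 7.626, South 4.229, East 4.976, West 0.403, Central 7.865, Coastal 3.445.
Rounding to the nearest integer: North 8, South 4, East 5, West 0, Central 8, Coastal 3 (total 28).

North 8; South 4; East 5; West 0; Central 8; Coastal 3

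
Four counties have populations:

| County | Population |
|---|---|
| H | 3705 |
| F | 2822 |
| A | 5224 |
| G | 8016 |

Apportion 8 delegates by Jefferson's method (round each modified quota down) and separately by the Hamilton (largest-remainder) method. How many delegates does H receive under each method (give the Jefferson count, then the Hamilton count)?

1 and 2

Jefferson: H 1, F 1, A 2, G 4.
Hamilton: H 2, F 1, A 2, G 3.
H gets 1 under Jefferson and 2 under Hamilton.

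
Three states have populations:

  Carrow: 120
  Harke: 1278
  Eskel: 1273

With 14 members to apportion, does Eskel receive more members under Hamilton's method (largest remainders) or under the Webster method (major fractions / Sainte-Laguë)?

Hamilton: Carrow 0, Harke 7, Eskel 7.
Webster: Carrow 1, Harke 7, Eskel 6.
Eskel gets 7 under Hamilton and 6 under Webster.

Hamilton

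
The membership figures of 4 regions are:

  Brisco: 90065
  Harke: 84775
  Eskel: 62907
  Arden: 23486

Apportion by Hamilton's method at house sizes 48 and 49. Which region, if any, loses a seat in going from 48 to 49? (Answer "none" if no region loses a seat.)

At 48 seats: Brisco 16, Harke 16, Eskel 12, Arden 4.
At 49 seats: Brisco 17, Harke 16, Eskel 12, Arden 4.
No region's allocation decreased.

none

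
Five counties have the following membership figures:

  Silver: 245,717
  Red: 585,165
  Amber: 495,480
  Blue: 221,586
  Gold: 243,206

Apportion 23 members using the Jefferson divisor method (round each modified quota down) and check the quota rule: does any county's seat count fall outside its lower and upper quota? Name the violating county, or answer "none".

none

Standard quotas: Silver 3.155, Red 7.514, Amber 6.362, Blue 2.845, Gold 3.123.
Jefferson allocation: Silver 3, Red 8, Amber 6, Blue 3, Gold 3.
Every allocation lies between the lower and upper quota.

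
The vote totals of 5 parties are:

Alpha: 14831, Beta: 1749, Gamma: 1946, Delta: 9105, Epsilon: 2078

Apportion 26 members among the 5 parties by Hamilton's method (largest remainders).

Alpha: 13, Beta: 1, Gamma: 2, Delta: 8, Epsilon: 2

Standard divisor: 29709 ÷ 26 ≈ 1142.654.
Standard quotas: Alpha 12.9794, Beta 1.5306, Gamma 1.7031, Delta 7.9683, Epsilon 1.8186.
Lower quotas: Alpha 12, Beta 1, Gamma 1, Delta 7, Epsilon 1 (sum 22, leaving 4 seats).
Remainders in descending order: Alpha 0.9794, Delta 0.9683, Epsilon 0.8186, Gamma 0.7031, Beta 0.5306.
The surplus seats go to Alpha, Delta, Epsilon, Gamma.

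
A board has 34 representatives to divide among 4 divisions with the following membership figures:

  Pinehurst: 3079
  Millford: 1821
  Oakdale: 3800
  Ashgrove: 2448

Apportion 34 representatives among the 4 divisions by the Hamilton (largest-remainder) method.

Pinehurst=9, Millford=6, Oakdale=12, Ashgrove=7

The standard divisor is 11148/34 ≈ 327.882.
Standard quotas: Pinehurst 9.391, Millford 5.554, Oakdale 11.590, Ashgrove 7.466.
Lower quotas: Pinehurst 9, Millford 5, Oakdale 11, Ashgrove 7 (sum 32, leaving 2 seats).
Remainders in descending order: Oakdale 0.590, Millford 0.554, Ashgrove 0.466, Pinehurst 0.391.
Largest remainders: Oakdale, Millford receive the extra seats.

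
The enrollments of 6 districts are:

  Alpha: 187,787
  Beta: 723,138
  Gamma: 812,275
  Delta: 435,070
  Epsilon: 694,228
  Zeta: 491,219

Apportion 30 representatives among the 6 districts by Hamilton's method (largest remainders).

Total 3343717; standard divisor 3343717/30 ≈ 111457.233.
Standard quotas: Alpha 1.6848, Beta 6.4880, Gamma 7.2878, Delta 3.9035, Epsilon 6.2286, Zeta 4.4072.
Lower quotas: Alpha 1, Beta 6, Gamma 7, Delta 3, Epsilon 6, Zeta 4 (sum 27, leaving 3 seats).
Remainders in descending order: Delta 0.9035, Alpha 0.6848, Beta 0.4880, Zeta 0.4072, Gamma 0.2878, Epsilon 0.2286.
Largest remainders: Delta, Alpha, Beta receive the extra seats.

Alpha 2, Beta 7, Gamma 7, Delta 4, Epsilon 6, Zeta 4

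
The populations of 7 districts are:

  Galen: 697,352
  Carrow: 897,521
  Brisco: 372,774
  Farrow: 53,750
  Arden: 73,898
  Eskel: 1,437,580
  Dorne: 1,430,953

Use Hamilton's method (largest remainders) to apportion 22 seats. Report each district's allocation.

Standard divisor: 4963828 ÷ 22 ≈ 225628.545.
Standard quotas: Galen 3.0907, Carrow 3.9779, Brisco 1.6522, Farrow 0.2382, Arden 0.3275, Eskel 6.3714, Dorne 6.3421.
Lower quotas: Galen 3, Carrow 3, Brisco 1, Farrow 0, Arden 0, Eskel 6, Dorne 6 (sum 19, leaving 3 seats).
Remainders in descending order: Carrow 0.9779, Brisco 0.6522, Eskel 0.3714, Dorne 0.3421, Arden 0.3275, Farrow 0.2382, Galen 0.0907.
The surplus seats go to Carrow, Brisco, Eskel.

Galen 3, Carrow 4, Brisco 2, Farrow 0, Arden 0, Eskel 7, Dorne 6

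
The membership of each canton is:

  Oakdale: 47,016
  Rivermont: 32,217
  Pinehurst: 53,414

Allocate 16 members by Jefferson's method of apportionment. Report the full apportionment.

Standard divisor 132647/16 ≈ 8290.438; standard quotas: Oakdale 5.671, Rivermont 3.886, Pinehurst 6.443.
Rounding down gives 5, 3, 6 = 14 seats, so the divisor must be adjusted.
With modified divisor 7700: modified quotas Oakdale 6.106, Rivermont 4.184, Pinehurst 6.937.
Rounding down: Oakdale 6, Rivermont 4, Pinehurst 6 (total 16).

Oakdale=6, Rivermont=4, Pinehurst=6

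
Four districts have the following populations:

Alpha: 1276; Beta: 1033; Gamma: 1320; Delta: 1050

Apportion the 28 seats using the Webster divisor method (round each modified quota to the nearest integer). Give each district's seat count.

Alpha: 8, Beta: 6, Gamma: 8, Delta: 6

Standard divisor 4679/28 ≈ 167.107; standard quotas: Alpha 7.636, Beta 6.182, Gamma 7.899, Delta 6.283.
Rounding to the nearest integer gives Alpha 8, Beta 6, Gamma 8, Delta 6 — total 28, matching the house size, so no adjustment is needed.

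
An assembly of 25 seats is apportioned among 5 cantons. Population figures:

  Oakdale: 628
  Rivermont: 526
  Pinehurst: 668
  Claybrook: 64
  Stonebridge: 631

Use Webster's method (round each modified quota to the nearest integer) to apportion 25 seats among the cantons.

Oakdale 6; Rivermont 5; Pinehurst 7; Claybrook 1; Stonebridge 6

Standard divisor 2517/25 ≈ 100.68; standard quotas: Oakdale 6.238, Rivermont 5.224, Pinehurst 6.635, Claybrook 0.636, Stonebridge 6.267.
Rounding to the nearest integer gives Oakdale 6, Rivermont 5, Pinehurst 7, Claybrook 1, Stonebridge 6 — total 25, matching the house size, so no adjustment is needed.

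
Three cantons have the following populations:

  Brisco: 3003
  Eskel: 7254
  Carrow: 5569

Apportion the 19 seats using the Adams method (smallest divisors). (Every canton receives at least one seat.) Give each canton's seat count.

Brisco: 4; Eskel: 8; Carrow: 7

Standard divisor 15826/19 ≈ 832.947; standard quotas: Brisco 3.605, Eskel 8.709, Carrow 6.686.
Rounding up gives 4, 9, 7 = 20 seats, so the divisor must be adjusted.
With modified divisor 920: modified quotas Brisco 3.264, Eskel 7.885, Carrow 6.053.
Rounding up: Brisco 4, Eskel 8, Carrow 7 (total 19).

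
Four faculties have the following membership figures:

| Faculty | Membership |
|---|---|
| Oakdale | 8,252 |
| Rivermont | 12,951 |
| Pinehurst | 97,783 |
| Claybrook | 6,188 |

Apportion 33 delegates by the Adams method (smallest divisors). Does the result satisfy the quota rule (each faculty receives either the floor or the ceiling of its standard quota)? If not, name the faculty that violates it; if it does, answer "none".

Standard quotas: Oakdale 2.175, Rivermont 3.414, Pinehurst 25.779, Claybrook 1.631.
Adams allocation: Oakdale 3, Rivermont 4, Pinehurst 24, Claybrook 2.
Pinehurst has quota 25.779 (lower 25, upper 26) but receives 24 — outside the quota interval.

Pinehurst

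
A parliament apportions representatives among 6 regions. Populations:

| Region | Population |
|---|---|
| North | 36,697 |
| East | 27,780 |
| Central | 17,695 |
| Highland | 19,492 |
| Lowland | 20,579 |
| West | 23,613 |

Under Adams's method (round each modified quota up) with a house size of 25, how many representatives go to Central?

3

Standard divisor 145856/25 ≈ 5834.24; standard quotas: North 6.290, East 4.762, Central 3.033, Highland 3.341, Lowland 3.527, West 4.047.
Rounding up gives 7, 5, 4, 4, 4, 5 = 29 seats, so the divisor must be adjusted.
With modified divisor 6700: modified quotas North 5.477, East 4.146, Central 2.641, Highland 2.909, Lowland 3.071, West 3.524.
Rounding up: North 6, East 5, Central 3, Highland 3, Lowland 4, West 4 (total 25).
Central receives 3.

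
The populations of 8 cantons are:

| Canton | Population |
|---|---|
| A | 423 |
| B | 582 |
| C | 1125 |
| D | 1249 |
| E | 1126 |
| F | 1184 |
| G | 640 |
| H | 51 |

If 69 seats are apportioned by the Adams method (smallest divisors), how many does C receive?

12

Standard divisor 6380/69 ≈ 92.464; standard quotas: A 4.575, B 6.294, C 12.167, D 13.508, E 12.178, F 12.805, G 6.922, H 0.552.
Rounding up gives 5, 7, 13, 14, 13, 13, 7, 1 = 73 seats, so the divisor must be adjusted.
With modified divisor 98: modified quotas A 4.316, B 5.939, C 11.480, D 12.745, E 11.490, F 12.082, G 6.531, H 0.520.
Rounding up: A 5, B 6, C 12, D 13, E 12, F 13, G 7, H 1 (total 69).
C receives 12.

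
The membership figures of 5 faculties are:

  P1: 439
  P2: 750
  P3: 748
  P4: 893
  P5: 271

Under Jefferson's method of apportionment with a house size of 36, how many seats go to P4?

10

Standard divisor 3101/36 ≈ 86.139; standard quotas: P1 5.096, P2 8.707, P3 8.684, P4 10.367, P5 3.146.
Rounding down gives 5, 8, 8, 10, 3 = 34 seats, so the divisor must be adjusted.
With modified divisor 82: modified quotas P1 5.354, P2 9.146, P3 9.122, P4 10.890, P5 3.305.
Rounding down: P1 5, P2 9, P3 9, P4 10, P5 3 (total 36).
P4 receives 10.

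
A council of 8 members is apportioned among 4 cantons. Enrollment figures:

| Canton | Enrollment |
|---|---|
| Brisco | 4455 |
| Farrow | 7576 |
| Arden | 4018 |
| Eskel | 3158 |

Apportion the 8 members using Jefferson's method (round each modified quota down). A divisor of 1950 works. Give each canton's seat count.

With modified divisor 1950: modified quotas Brisco 2.285, Farrow 3.885, Arden 2.061, Eskel 1.619.
Rounding down: Brisco 2, Farrow 3, Arden 2, Eskel 1 (total 8).

Brisco 2, Farrow 3, Arden 2, Eskel 1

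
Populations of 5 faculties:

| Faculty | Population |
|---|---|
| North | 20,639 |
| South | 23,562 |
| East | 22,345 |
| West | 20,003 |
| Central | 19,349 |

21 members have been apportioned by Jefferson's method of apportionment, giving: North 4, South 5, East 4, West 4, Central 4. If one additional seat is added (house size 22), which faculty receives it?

East

Priority for the next seat is population ÷ (current seats + 1).
Priorities: North 4127.800, South 3927.000, East 4469.000, West 4000.600, Central 3869.800.
Highest priority: East.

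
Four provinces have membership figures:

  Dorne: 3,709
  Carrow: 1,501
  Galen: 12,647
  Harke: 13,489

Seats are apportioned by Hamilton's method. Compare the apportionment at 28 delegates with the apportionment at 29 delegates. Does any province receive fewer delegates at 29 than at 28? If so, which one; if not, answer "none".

Carrow

At 28 seats: Dorne 3, Carrow 2, Galen 11, Harke 12.
At 29 seats: Dorne 3, Carrow 1, Galen 12, Harke 13.
Carrow drops from 2 to 1.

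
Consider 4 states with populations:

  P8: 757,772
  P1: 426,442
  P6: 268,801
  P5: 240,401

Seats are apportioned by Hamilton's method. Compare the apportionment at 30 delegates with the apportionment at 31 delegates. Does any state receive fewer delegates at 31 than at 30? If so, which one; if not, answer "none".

none

At 30 seats: P8 13, P1 8, P6 5, P5 4.
At 31 seats: P8 14, P1 8, P6 5, P5 4.
No state's allocation decreased.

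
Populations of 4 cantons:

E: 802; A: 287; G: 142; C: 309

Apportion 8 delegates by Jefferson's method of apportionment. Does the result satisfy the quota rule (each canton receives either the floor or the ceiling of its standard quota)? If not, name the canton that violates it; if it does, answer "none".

Standard quotas: E 4.166, A 1.491, G 0.738, C 1.605.
Jefferson allocation: E 5, A 1, G 0, C 2.
Every allocation lies between the lower and upper quota.

none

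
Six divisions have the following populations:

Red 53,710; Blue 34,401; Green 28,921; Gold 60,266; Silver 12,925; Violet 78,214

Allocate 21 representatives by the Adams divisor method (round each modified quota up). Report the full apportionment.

Red=4; Blue=3; Green=2; Gold=5; Silver=1; Violet=6

Standard divisor 268437/21 ≈ 12782.714; standard quotas: Red 4.202, Blue 2.691, Green 2.263, Gold 4.715, Silver 1.011, Violet 6.119.
Rounding up gives 5, 3, 3, 5, 2, 7 = 25 seats, so the divisor must be adjusted.
With modified divisor 14800: modified quotas Red 3.629, Blue 2.324, Green 1.954, Gold 4.072, Silver 0.873, Violet 5.285.
Rounding up: Red 4, Blue 3, Green 2, Gold 5, Silver 1, Violet 6 (total 21).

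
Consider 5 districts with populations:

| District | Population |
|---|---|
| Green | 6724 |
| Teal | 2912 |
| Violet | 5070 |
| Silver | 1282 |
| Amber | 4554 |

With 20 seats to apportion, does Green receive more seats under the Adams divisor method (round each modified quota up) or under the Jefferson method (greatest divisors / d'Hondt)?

Adams: Green 6, Teal 3, Violet 5, Silver 2, Amber 4.
Jefferson: Green 7, Teal 3, Violet 5, Silver 1, Amber 4.
Green gets 6 under Adams and 7 under Jefferson.

Jefferson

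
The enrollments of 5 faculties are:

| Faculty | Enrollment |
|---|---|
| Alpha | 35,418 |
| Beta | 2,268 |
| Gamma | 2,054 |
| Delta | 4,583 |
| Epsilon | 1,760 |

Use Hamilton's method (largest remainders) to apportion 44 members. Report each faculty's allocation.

Alpha 34, Beta 2, Gamma 2, Delta 4, Epsilon 2

The standard divisor is 46083/44 ≈ 1047.341.
Standard quotas: Alpha 33.8171, Beta 2.1655, Gamma 1.9612, Delta 4.3758, Epsilon 1.6804.
Lower quotas: Alpha 33, Beta 2, Gamma 1, Delta 4, Epsilon 1 (sum 41, leaving 3 seats).
Remainders in descending order: Gamma 0.9612, Alpha 0.8171, Epsilon 0.6804, Delta 0.3758, Beta 0.1655.
Largest remainders: Gamma, Alpha, Epsilon receive the extra seats.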